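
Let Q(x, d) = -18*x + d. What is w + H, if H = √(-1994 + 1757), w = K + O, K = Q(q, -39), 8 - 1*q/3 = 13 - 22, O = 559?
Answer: -398 + I*√237 ≈ -398.0 + 15.395*I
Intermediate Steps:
q = 51 (q = 24 - 3*(13 - 22) = 24 - 3*(-9) = 24 + 27 = 51)
Q(x, d) = d - 18*x
K = -957 (K = -39 - 18*51 = -39 - 918 = -957)
w = -398 (w = -957 + 559 = -398)
H = I*√237 (H = √(-237) = I*√237 ≈ 15.395*I)
w + H = -398 + I*√237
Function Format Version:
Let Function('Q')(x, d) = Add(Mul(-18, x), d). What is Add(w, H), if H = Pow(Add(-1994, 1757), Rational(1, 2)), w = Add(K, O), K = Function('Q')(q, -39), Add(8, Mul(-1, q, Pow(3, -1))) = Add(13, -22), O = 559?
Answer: Add(-398, Mul(I, Pow(237, Rational(1, 2)))) ≈ Add(-398.00, Mul(15.395, I))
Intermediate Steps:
q = 51 (q = Add(24, Mul(-3, Add(13, -22))) = Add(24, Mul(-3, -9)) = Add(24, 27) = 51)
Function('Q')(x, d) = Add(d, Mul(-18, x))
K = -957 (K = Add(-39, Mul(-18, 51)) = Add(-39, -918) = -957)
w = -398 (w = Add(-957, 559) = -398)
H = Mul(I, Pow(237, Rational(1, 2))) (H = Pow(-237, Rational(1, 2)) = Mul(I, Pow(237, Rational(1, 2))) ≈ Mul(15.395, I))
Add(w, H) = Add(-398, Mul(I, Pow(237, Rational(1, 2))))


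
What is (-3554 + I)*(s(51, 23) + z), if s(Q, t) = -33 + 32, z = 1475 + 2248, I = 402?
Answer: -11731744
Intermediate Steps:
z = 3723
s(Q, t) = -1
(-3554 + I)*(s(51, 23) + z) = (-3554 + 402)*(-1 + 3723) = -3152*3722 = -11731744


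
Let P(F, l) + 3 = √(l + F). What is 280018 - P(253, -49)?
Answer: 280021 - 2*√51 ≈ 2.8001e+5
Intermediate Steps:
P(F, l) = -3 + √(F + l) (P(F, l) = -3 + √(l + F) = -3 + √(F + l))
280018 - P(253, -49) = 280018 - (-3 + √(253 - 49)) = 280018 - (-3 + √204) = 280018 - (-3 + 2*√51) = 280018 + (3 - 2*√51) = 280021 - 2*√51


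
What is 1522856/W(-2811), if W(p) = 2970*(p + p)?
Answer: -380714/4174335 ≈ -0.091203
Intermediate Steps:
W(p) = 5940*p (W(p) = 2970*(2*p) = 5940*p)
1522856/W(-2811) = 1522856/((5940*(-2811))) = 1522856/(-16697340) = 1522856*(-1/16697340) = -380714/4174335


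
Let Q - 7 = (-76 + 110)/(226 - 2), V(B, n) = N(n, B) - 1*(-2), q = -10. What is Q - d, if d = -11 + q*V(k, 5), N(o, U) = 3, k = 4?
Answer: 7633/112 ≈ 68.152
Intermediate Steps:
V(B, n) = 5 (V(B, n) = 3 - 1*(-2) = 3 + 2 = 5)
d = -61 (d = -11 - 10*5 = -11 - 50 = -61)
Q = 801/112 (Q = 7 + (-76 + 110)/(226 - 2) = 7 + 34/224 = 7 + 34*(1/224) = 7 + 17/112 = 801/112 ≈ 7.1518)
Q - d = 801/112 - 1*(-61) = 801/112 + 61 = 7633/112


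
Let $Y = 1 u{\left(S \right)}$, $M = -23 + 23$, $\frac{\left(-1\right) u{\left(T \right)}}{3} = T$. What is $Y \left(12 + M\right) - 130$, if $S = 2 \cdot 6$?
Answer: $-562$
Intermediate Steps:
$S = 12$
$u{\left(T \right)} = - 3 T$
$M = 0$
$Y = -36$ ($Y = 1 \left(\left(-3\right) 12\right) = 1 \left(-36\right) = -36$)
$Y \left(12 + M\right) - 130 = - 36 \left(12 + 0\right) - 130 = \left(-36\right) 12 - 130 = -432 - 130 = -562$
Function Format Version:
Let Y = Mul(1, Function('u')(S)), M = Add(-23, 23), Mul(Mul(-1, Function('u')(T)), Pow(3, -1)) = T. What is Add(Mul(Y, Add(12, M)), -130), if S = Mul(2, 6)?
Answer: -562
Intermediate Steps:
S = 12
Function('u')(T) = Mul(-3, T)
M = 0
Y = -36 (Y = Mul(1, Mul(-3, 12)) = Mul(1, -36) = -36)
Add(Mul(Y, Add(12, M)), -130) = Add(Mul(-36, Add(12, 0)), -130) = Add(Mul(-36, 12), -130) = Add(-432, -130) = -562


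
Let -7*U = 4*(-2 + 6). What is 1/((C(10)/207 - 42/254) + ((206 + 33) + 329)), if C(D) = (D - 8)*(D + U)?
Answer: 20447/11612039 ≈ 0.0017608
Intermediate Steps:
U = -16/7 (U = -4*(-2 + 6)/7 = -4*4/7 = -1/7*16 = -16/7 ≈ -2.2857)
C(D) = (-8 + D)*(-16/7 + D) (C(D) = (D - 8)*(D - 16/7) = (-8 + D)*(-16/7 + D))
1/((C(10)/207 - 42/254) + ((206 + 33) + 329)) = 1/(((128/7 + 10**2 - 72/7*10)/207 - 42/254) + ((206 + 33) + 329)) = 1/(((128/7 + 100 - 720/7)*(1/207) - 42*1/254) + (239 + 329)) = 1/(((108/7)*(1/207) - 21/127) + 568) = 1/((12/161 - 21/127) + 568) = 1/(-1857/20447 + 568) = 1/(11612039/20447) = 20447/11612039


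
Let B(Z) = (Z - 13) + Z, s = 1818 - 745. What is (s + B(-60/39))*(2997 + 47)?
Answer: 41824560/13 ≈ 3.2173e+6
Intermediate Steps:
s = 1073
B(Z) = -13 + 2*Z (B(Z) = (-13 + Z) + Z = -13 + 2*Z)
(s + B(-60/39))*(2997 + 47) = (1073 + (-13 + 2*(-60/39)))*(2997 + 47) = (1073 + (-13 + 2*(-60*1/39)))*3044 = (1073 + (-13 + 2*(-20/13)))*3044 = (1073 + (-13 - 40/13))*3044 = (1073 - 209/13)*3044 = (13740/13)*3044 = 41824560/13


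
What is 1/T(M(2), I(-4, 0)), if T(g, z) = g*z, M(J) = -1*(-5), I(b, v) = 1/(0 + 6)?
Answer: 6/5 ≈ 1.2000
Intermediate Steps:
I(b, v) = 1/6
M(J) = 5
1/T(M(2), I(-4, 0)) = 1/(5*(1/6)) = 1/(5/6) = 6/5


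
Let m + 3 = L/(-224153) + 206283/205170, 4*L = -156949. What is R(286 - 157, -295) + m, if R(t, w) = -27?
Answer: -126228082897/4379949620 ≈ -28.820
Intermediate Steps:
L = -156949/4 (L = (¼)*(-156949) = -156949/4 ≈ -39237.)
m = -7969443157/4379949620 (m = -3 + (-156949/4/(-224153) + 206283/205170) = -3 + (-156949/4*(-1/224153) + 206283*(1/205170)) = -3 + (156949/896612 + 9823/9770) = -3 + 5170405703/4379949620 = -7969443157/4379949620 ≈ -1.8195)
R(286 - 157, -295) + m = -27 - 7969443157/4379949620 = -126228082897/4379949620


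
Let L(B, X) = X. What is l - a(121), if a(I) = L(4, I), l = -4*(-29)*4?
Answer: 343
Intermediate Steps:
l = 464 (l = 116*4 = 464)
a(I) = I
l - a(121) = 464 - 1*121 = 464 - 121 = 343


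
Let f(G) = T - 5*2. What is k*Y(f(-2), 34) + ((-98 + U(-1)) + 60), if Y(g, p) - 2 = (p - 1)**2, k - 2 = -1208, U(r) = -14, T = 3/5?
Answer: -1315798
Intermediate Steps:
T = 3/5 (T = 3*(1/5) = 3/5 ≈ 0.60000)
f(G) = -47/5 (f(G) = 3/5 - 5*2 = 3/5 - 10 = -47/5)
k = -1206 (k = 2 - 1208 = -1206)
Y(g, p) = 2 + (-1 + p)**2 (Y(g, p) = 2 + (p - 1)**2 = 2 + (-1 + p)**2)
k*Y(f(-2), 34) + ((-98 + U(-1)) + 60) = -1206*(2 + (-1 + 34)**2) + ((-98 - 14) + 60) = -1206*(2 + 33**2) + (-112 + 60) = -1206*(2 + 1089) - 52 = -1206*1091 - 52 = -1315746 - 52 = -1315798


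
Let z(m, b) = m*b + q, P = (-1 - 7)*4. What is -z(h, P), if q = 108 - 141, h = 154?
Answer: 4961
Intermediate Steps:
P = -32 (P = -8*4 = -32)
q = -33
z(m, b) = -33 + b*m (z(m, b) = m*b - 33 = b*m - 33 = -33 + b*m)
-z(h, P) = -(-33 - 32*154) = -(-33 - 4928) = -1*(-4961) = 4961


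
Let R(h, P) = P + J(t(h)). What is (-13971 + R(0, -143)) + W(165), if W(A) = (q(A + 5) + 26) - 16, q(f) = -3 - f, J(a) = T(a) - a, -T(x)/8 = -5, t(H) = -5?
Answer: -14232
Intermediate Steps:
T(x) = 40 (T(x) = -8*(-5) = 40)
J(a) = 40 - a
R(h, P) = 45 + P (R(h, P) = P + (40 - 1*(-5)) = P + (40 + 5) = P + 45 = 45 + P)
W(A) = 2 - A (W(A) = ((-3 - (A + 5)) + 26) - 16 = ((-3 - (5 + A)) + 26) - 16 = ((-3 + (-5 - A)) + 26) - 16 = ((-8 - A) + 26) - 16 = (18 - A) - 16 = 2 - A)
(-13971 + R(0, -143)) + W(165) = (-13971 + (45 - 143)) + (2 - 1*165) = (-13971 - 98) + (2 - 165) = -14069 - 163 = -14232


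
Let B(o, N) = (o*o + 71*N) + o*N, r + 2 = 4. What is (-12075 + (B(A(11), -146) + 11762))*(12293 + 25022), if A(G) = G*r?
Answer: -500282205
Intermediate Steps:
r = 2 (r = -2 + 4 = 2)
A(G) = 2*G (A(G) = G*2 = 2*G)
B(o, N) = o² + 71*N + N*o (B(o, N) = (o² + 71*N) + N*o = o² + 71*N + N*o)
(-12075 + (B(A(11), -146) + 11762))*(12293 + 25022) = (-12075 + (((2*11)² + 71*(-146) - 292*11) + 11762))*(12293 + 25022) = (-12075 + ((22² - 10366 - 146*22) + 11762))*37315 = (-12075 + ((484 - 10366 - 3212) + 11762))*37315 = (-12075 + (-13094 + 11762))*37315 = (-12075 - 1332)*37315 = -13407*37315 = -500282205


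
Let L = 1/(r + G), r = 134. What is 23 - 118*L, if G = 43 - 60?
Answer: 2573/117 ≈ 21.991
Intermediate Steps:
G = -17
L = 1/117 (L = 1/(134 - 17) = 1/117 ≈ 0.0085470)
23 - 118*L = 23 - 118*1/117 = 23 - 118/117 = 2573/117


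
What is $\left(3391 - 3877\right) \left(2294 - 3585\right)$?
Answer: $627426$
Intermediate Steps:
$\left(3391 - 3877\right) \left(2294 - 3585\right) = \left(-486\right) \left(-1291\right) = 627426$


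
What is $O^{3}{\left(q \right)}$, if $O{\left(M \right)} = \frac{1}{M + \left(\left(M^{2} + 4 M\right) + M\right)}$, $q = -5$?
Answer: $- \frac{1}{125} \approx -0.008$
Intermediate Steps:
$O{\left(M \right)} = \frac{1}{M^{2} + 6 M}$ ($O{\left(M \right)} = \frac{1}{M + \left(M^{2} + 5 M\right)} = \frac{1}{M^{2} + 6 M}$)
$O^{3}{\left(q \right)} = \left(\frac{1}{\left(-5\right) \left(6 - 5\right)}\right)^{3} = \left(- \frac{1}{5 \cdot 1}\right)^{3} = \left(\left(- \frac{1}{5}\right) 1\right)^{3} = \left(- \frac{1}{5}\right)^{3} = - \frac{1}{125}$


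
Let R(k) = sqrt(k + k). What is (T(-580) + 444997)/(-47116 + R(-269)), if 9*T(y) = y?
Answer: -94335490294/9989630973 - 4004393*I*sqrt(538)/19979261946 ≈ -9.4433 - 0.0046489*I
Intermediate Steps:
T(y) = y/9
R(k) = sqrt(2)*sqrt(k) (R(k) = sqrt(2*k) = sqrt(2)*sqrt(k))
(T(-580) + 444997)/(-47116 + R(-269)) = ((1/9)*(-580) + 444997)/(-47116 + sqrt(2)*sqrt(-269)) = (-580/9 + 444997)/(-47116 + sqrt(2)*(I*sqrt(269))) = 4004393/(9*(-47116 + I*sqrt(538)))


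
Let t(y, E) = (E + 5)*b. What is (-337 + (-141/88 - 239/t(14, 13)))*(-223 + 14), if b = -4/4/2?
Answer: 4695679/72 ≈ 65218.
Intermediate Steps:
b = -1/2 (b = -4*1/4*(1/2) = -1*1/2 = -1/2 ≈ -0.50000)
t(y, E) = -5/2 - E/2 (t(y, E) = (E + 5)*(-1/2) = (5 + E)*(-1/2) = -5/2 - E/2)
(-337 + (-141/88 - 239/t(14, 13)))*(-223 + 14) = (-337 + (-141/88 - 239/(-5/2 - 1/2*13)))*(-223 + 14) = (-337 + (-141*1/88 - 239/(-5/2 - 13/2)))*(-209) = (-337 + (-141/88 - 239/(-9)))*(-209) = (-337 + (-141/88 - 239*(-1/9)))*(-209) = (-337 + (-141/88 + 239/9))*(-209) = (-337 + 19763/792)*(-209) = -247141/792*(-209) = 4695679/72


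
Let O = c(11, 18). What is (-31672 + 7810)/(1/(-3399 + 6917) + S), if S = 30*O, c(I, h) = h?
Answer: -83946516/1899721 ≈ -44.189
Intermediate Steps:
O = 18
S = 540 (S = 30*18 = 540)
(-31672 + 7810)/(1/(-3399 + 6917) + S) = (-31672 + 7810)/(1/(-3399 + 6917) + 540) = -23862/(1/3518 + 540) = -23862/1899721/3518 = -23862*3518/1899721 = -83946516/1899721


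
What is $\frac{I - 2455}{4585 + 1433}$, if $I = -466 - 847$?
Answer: $- \frac{628}{1003} \approx -0.62612$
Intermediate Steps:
$I = -1313$
$\frac{I - 2455}{4585 + 1433} = \frac{-1313 - 2455}{4585 + 1433} = - \frac{3768}{6018} = \left(-3768\right) \frac{1}{6018} = - \frac{628}{1003}$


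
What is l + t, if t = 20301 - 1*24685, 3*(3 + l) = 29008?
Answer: 15847/3 ≈ 5282.3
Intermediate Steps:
l = 28999/3 (l = -3 + (1/3)*29008 = -3 + 29008/3 = 28999/3 ≈ 9666.3)
t = -4384 (t = 20301 - 24685 = -4384)
l + t = 28999/3 - 4384 = 15847/3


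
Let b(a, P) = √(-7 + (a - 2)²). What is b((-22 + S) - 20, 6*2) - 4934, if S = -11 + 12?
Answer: -4934 + √1842 ≈ -4891.1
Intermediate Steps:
S = 1
b(a, P) = √(-7 + (-2 + a)²)
b((-22 + S) - 20, 6*2) - 4934 = √(-7 + (-2 + ((-22 + 1) - 20))²) - 4934 = √(-7 + (-2 + (-21 - 20))²) - 4934 = √(-7 + (-2 - 41)²) - 4934 = √(-7 + (-43)²) - 4934 = √(-7 + 1849) - 4934 = √1842 - 4934 = -4934 + √1842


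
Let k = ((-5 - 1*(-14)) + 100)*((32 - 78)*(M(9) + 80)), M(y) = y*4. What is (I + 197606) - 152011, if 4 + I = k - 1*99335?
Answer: -635368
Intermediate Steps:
M(y) = 4*y
k = -581624 (k = ((-5 - 1*(-14)) + 100)*((32 - 78)*(4*9 + 80)) = ((-5 + 14) + 100)*(-46*(36 + 80)) = (9 + 100)*(-46*116) = 109*(-5336) = -581624)
I = -680963 (I = -4 + (-581624 - 1*99335) = -4 + (-581624 - 99335) = -4 - 680959 = -680963)
(I + 197606) - 152011 = (-680963 + 197606) - 152011 = -483357 - 152011 = -635368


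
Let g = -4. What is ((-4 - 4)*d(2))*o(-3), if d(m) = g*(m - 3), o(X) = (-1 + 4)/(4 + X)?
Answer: -96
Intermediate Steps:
o(X) = 3/(4 + X)
d(m) = 12 - 4*m (d(m) = -4*(m - 3) = -4*(-3 + m) = 12 - 4*m)
((-4 - 4)*d(2))*o(-3) = ((-4 - 4)*(12 - 4*2))*(3/(4 - 3)) = (-8*(12 - 8))*(3/1) = (-8*4)*(3*1) = -32*3 = -96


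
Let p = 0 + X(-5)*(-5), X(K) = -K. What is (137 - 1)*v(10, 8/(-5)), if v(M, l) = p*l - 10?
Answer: 4080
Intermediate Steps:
p = -25 (p = 0 - 1*(-5)*(-5) = 0 + 5*(-5) = 0 - 25 = -25)
v(M, l) = -10 - 25*l (v(M, l) = -25*l - 10 = -10 - 25*l)
(137 - 1)*v(10, 8/(-5)) = (137 - 1)*(-10 - 200/(-5)) = 136*(-10 - 200*(-1)/5) = 136*(-10 - 25*(-8/5)) = 136*(-10 + 40) = 136*30 = 4080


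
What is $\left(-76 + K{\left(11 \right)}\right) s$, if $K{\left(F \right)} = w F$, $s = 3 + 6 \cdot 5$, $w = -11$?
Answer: $-6501$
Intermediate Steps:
$s = 33$ ($s = 3 + 30 = 33$)
$K{\left(F \right)} = - 11 F$
$\left(-76 + K{\left(11 \right)}\right) s = \left(-76 - 121\right) 33 = \left(-197\right) 33 = -6501$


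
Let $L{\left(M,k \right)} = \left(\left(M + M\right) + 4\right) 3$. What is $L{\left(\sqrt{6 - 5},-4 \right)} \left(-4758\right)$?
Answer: $-85644$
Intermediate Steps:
$L{\left(M,k \right)} = 12 + 6 M$ ($L{\left(M,k \right)} = \left(2 M + 4\right) 3 = \left(4 + 2 M\right) 3 = 12 + 6 M$)
$L{\left(\sqrt{6 - 5},-4 \right)} \left(-4758\right) = \left(12 + 6 \sqrt{6 - 5}\right) \left(-4758\right) = \left(12 + 6 \sqrt{1}\right) \left(-4758\right) = \left(12 + 6 \cdot 1\right) \left(-4758\right) = \left(12 + 6\right) \left(-4758\right) = 18 \left(-4758\right) = -85644$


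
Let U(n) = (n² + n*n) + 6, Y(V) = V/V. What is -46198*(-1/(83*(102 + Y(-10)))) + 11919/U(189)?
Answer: 1134216745/203602984 ≈ 5.5707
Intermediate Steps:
Y(V) = 1
U(n) = 6 + 2*n² (U(n) = (n² + n²) + 6 = 2*n² + 6 = 6 + 2*n²)
-46198*(-1/(83*(102 + Y(-10)))) + 11919/U(189) = -46198*(-1/(83*(102 + 1))) + 11919/(6 + 2*189²) = -46198/((-83*103)) + 11919/(6 + 2*35721) = -46198/(-8549) + 11919/(6 + 71442) = -46198*(-1/8549) + 11919/71448 = 46198/8549 + 11919*(1/71448) = 46198/8549 + 3973/23816 = 1134216745/203602984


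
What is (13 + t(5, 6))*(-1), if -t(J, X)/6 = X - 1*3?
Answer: 5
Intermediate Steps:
t(J, X) = 18 - 6*X (t(J, X) = -6*(X - 1*3) = -6*(X - 3) = -6*(-3 + X) = 18 - 6*X)
(13 + t(5, 6))*(-1) = (13 + (18 - 6*6))*(-1) = (13 + (18 - 36))*(-1) = (13 - 18)*(-1) = -5*(-1) = 5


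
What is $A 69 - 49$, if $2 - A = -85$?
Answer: $5954$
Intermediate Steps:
$A = 87$ ($A = 2 - -85 = 2 + 85 = 87$)
$A 69 - 49 = 87 \cdot 69 - 49 = 6003 - 49 = 5954$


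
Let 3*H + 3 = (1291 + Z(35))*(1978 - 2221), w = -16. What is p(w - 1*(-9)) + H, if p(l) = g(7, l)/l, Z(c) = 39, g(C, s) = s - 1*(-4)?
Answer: -754114/7 ≈ -1.0773e+5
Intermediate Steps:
g(C, s) = 4 + s (g(C, s) = s + 4 = 4 + s)
H = -107731 (H = -1 + ((1291 + 39)*(1978 - 2221))/3 = -1 + (1330*(-243))/3 = -1 + (⅓)*(-323190) = -1 - 107730 = -107731)
p(l) = (4 + l)/l
p(w - 1*(-9)) + H = (4 + (-16 - 1*(-9)))/(-16 - 1*(-9)) - 107731 = (4 + (-16 + 9))/(-16 + 9) - 107731 = (4 - 7)/(-7) - 107731 = -⅐*(-3) - 107731 = 3/7 - 107731 = -754114/7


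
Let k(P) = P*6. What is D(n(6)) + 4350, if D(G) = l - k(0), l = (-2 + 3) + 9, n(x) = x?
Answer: 4360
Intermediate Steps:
k(P) = 6*P
l = 10 (l = 1 + 9 = 10)
D(G) = 10 (D(G) = 10 - 6*0 = 10 - 1*0 = 10 + 0 = 10)
D(n(6)) + 4350 = 10 + 4350 = 4360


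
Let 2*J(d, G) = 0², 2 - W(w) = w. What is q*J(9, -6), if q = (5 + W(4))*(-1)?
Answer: 0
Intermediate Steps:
W(w) = 2 - w
J(d, G) = 0 (J(d, G) = (½)*0² = (½)*0 = 0)
q = -3 (q = (5 + (2 - 1*4))*(-1) = (5 + (2 - 4))*(-1) = (5 - 2)*(-1) = 3*(-1) = -3)
q*J(9, -6) = -3*0 = 0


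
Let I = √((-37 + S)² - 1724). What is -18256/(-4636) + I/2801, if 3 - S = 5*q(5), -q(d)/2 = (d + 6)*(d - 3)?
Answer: 4564/1159 + 2*√8218/2801 ≈ 4.0026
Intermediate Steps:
q(d) = -2*(-3 + d)*(6 + d) (q(d) = -2*(d + 6)*(d - 3) = -2*(6 + d)*(-3 + d) = -2*(-3 + d)*(6 + d))
S = 223 (S = 3 - 5*(36 - 6*5 - 2*5²) = 3 - 5*(36 - 30 - 2*25) = 3 - 5*(36 - 30 - 50) = 3 - 5*(-44) = 3 - 1*(-220) = 3 + 220 = 223)
I = 2*√8218 (I = √((-37 + 223)² - 1724) = √(186² - 1724) = √(34596 - 1724) = √32872 = 2*√8218 ≈ 181.31)
-18256/(-4636) + I/2801 = -18256/(-4636) + (2*√8218)/2801 = -18256*(-1/4636) + (2*√8218)*(1/2801) = 4564/1159 + 2*√8218/2801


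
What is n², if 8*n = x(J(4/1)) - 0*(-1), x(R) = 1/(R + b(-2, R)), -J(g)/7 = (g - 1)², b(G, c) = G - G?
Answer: 1/254016 ≈ 3.9368e-6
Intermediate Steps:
b(G, c) = 0
J(g) = -7*(-1 + g)² (J(g) = -7*(g - 1)² = -7*(-1 + g)²)
x(R) = 1/R (x(R) = 1/(R + 0) = 1/R)
n = -1/504 (n = (1/(-7*(-1 + 4/1)²) - 0*(-1))/8 = (1/(-7*(-1 + 4*1)²) - 3*0)/8 = (1/(-7*(-1 + 4)²) + 0)/8 = (1/(-7*3²) + 0)/8 = (1/(-7*9) + 0)/8 = (1/(-63) + 0)/8 = (-1/63 + 0)/8 = (⅛)*(-1/63) = -1/504 ≈ -0.0019841)
n² = (-1/504)² = 1/254016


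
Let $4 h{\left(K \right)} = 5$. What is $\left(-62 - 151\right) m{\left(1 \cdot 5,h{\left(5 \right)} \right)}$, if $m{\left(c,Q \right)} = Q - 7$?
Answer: $\frac{4899}{4} \approx 1224.8$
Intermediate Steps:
$h{\left(K \right)} = \frac{5}{4}$ ($h{\left(K \right)} = \frac{1}{4} \cdot 5 = \frac{5}{4}$)
$m{\left(c,Q \right)} = -7 + Q$
$\left(-62 - 151\right) m{\left(1 \cdot 5,h{\left(5 \right)} \right)} = \left(-62 - 151\right) \left(-7 + \frac{5}{4}\right) = \left(-213\right) \left(- \frac{23}{4}\right) = \frac{4899}{4}$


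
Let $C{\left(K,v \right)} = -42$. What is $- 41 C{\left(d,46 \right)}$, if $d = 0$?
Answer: $1722$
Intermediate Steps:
$- 41 C{\left(d,46 \right)} = \left(-41\right) \left(-42\right) = 1722$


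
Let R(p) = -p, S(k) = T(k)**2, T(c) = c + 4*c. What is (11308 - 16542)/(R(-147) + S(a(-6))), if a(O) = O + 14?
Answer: -5234/1747 ≈ -2.9960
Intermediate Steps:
T(c) = 5*c
a(O) = 14 + O
S(k) = 25*k**2 (S(k) = (5*k)**2 = 25*k**2)
(11308 - 16542)/(R(-147) + S(a(-6))) = (11308 - 16542)/(-1*(-147) + 25*(14 - 6)**2) = -5234/(147 + 25*8**2) = -5234/(147 + 25*64) = -5234/(147 + 1600) = -5234/1747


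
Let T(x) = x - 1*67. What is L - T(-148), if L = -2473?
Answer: -2258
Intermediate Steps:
T(x) = -67 + x (T(x) = x - 67 = -67 + x)
L - T(-148) = -2473 - (-67 - 148) = -2473 - 1*(-215) = -2473 + 215 = -2258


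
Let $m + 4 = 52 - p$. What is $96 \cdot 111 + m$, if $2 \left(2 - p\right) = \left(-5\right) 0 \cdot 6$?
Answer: $10702$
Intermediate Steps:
$p = 2$ ($p = 2 - \frac{\left(-5\right) 0 \cdot 6}{2} = 2 - \frac{0 \cdot 6}{2} = 2 - 0 = 2 + 0 = 2$)
$m = 46$ ($m = -4 + \left(52 - 2\right) = -4 + 50 = 46$)
$96 \cdot 111 + m = 96 \cdot 111 + 46 = 10656 + 46 = 10702$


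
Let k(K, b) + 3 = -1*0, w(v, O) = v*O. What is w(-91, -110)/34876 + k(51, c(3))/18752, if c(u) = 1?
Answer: 46900723/163498688 ≈ 0.28686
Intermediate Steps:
w(v, O) = O*v
k(K, b) = -3 (k(K, b) = -3 - 1*0 = -3 + 0 = -3)
w(-91, -110)/34876 + k(51, c(3))/18752 = -110*(-91)/34876 - 3/18752 = 10010*(1/34876) - 3*1/18752 = 5005/17438 - 3/18752 = 46900723/163498688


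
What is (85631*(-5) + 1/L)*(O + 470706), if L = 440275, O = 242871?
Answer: -134513505019806048/440275 ≈ -3.0552e+11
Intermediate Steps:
(85631*(-5) + 1/L)*(O + 470706) = (85631*(-5) + 1/440275)*(242871 + 470706) = (-428155 + 1/440275)*713577 = -188505942624/440275*713577 = -134513505019806048/440275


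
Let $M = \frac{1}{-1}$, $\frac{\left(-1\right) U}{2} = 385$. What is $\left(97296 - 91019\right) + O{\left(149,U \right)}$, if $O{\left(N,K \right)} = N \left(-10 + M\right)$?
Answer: $4638$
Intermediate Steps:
$U = -770$ ($U = \left(-2\right) 385 = -770$)
$M = -1$
$O{\left(N,K \right)} = - 11 N$ ($O{\left(N,K \right)} = N \left(-10 - 1\right) = N \left(-11\right) = - 11 N$)
$\left(97296 - 91019\right) + O{\left(149,U \right)} = \left(97296 - 91019\right) - 1639 = 6277 - 1639 = 4638$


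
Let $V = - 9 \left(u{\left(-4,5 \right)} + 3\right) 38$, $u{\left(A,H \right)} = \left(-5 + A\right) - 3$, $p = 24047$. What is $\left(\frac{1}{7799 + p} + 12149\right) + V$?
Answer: $\frac{484919043}{31846} \approx 15227.0$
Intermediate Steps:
$u{\left(A,H \right)} = -8 + A$
$V = 3078$ ($V = - 9 \left(\left(-8 - 4\right) + 3\right) 38 = - 9 \left(-12 + 3\right) 38 = \left(-9\right) \left(-9\right) 38 = 81 \cdot 38 = 3078$)
$\left(\frac{1}{7799 + p} + 12149\right) + V = \left(\frac{1}{7799 + 24047} + 12149\right) + 3078 = \left(\frac{1}{31846} + 12149\right) + 3078 = \frac{386897055}{31846} + 3078 = \frac{484919043}{31846}$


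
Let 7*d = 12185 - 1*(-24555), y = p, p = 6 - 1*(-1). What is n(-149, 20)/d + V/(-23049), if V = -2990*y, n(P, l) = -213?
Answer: 56507857/65140020 ≈ 0.86748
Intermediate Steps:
p = 7 (p = 6 + 1 = 7)
y = 7
d = 36740/7 (d = (12185 - 1*(-24555))/7 = (12185 + 24555)/7 = (⅐)*36740 = 36740/7 ≈ 5248.6)
V = -20930 (V = -2990*7 = -20930)
n(-149, 20)/d + V/(-23049) = -213/36740/7 - 20930/(-23049) = -213*7/36740 - 20930*(-1/23049) = -1491/36740 + 1610/1773 = 56507857/65140020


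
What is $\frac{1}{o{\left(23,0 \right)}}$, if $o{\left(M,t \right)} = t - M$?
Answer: $- \frac{1}{23} \approx -0.043478$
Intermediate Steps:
$\frac{1}{o{\left(23,0 \right)}} = \frac{1}{0 - 23} = \frac{1}{-23} = - \frac{1}{23}$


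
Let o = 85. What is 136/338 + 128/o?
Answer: 27412/14365 ≈ 1.9082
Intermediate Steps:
136/338 + 128/o = 136/338 + 128/85 = 136*(1/338) + 128*(1/85) = 68/169 + 128/85 = 27412/14365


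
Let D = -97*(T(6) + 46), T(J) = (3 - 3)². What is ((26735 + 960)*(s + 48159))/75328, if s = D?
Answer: 1210188415/75328 ≈ 16066.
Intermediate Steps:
T(J) = 0 (T(J) = 0² = 0)
D = -4462 (D = -97*(0 + 46) = -97*46 = -4462)
s = -4462
((26735 + 960)*(s + 48159))/75328 = ((26735 + 960)*(-4462 + 48159))/75328 = (27695*43697)*(1/75328) = 1210188415*(1/75328) = 1210188415/75328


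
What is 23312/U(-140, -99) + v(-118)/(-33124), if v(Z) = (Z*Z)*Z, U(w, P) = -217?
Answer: -478858/8281 ≈ -57.826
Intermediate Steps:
v(Z) = Z**3 (v(Z) = Z**2*Z = Z**3)
23312/U(-140, -99) + v(-118)/(-33124) = 23312/(-217) + (-118)**3/(-33124) = 23312*(-1/217) - 1643032*(-1/33124) = -752/7 + 410758/8281 = -478858/8281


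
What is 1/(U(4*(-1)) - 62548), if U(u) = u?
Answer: -1/62552 ≈ -1.5987e-5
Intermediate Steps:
1/(U(4*(-1)) - 62548) = 1/(4*(-1) - 62548) = 1/(-4 - 62548) = 1/(-62552) = -1/62552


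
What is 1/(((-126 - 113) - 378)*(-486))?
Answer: 1/299862 ≈ 3.3349e-6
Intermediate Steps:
1/(((-126 - 113) - 378)*(-486)) = 1/((-239 - 378)*(-486)) = 1/(-617*(-486)) = 1/299862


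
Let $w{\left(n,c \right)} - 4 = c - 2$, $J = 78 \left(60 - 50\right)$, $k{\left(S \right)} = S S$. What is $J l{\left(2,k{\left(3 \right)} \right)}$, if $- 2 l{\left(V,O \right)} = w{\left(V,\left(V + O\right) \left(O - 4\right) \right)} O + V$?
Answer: $-200850$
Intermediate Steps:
$k{\left(S \right)} = S^{2}$
$J = 780$ ($J = 78 \cdot 10 = 780$)
$w{\left(n,c \right)} = 2 + c$ ($w{\left(n,c \right)} = 4 + \left(c - 2\right) = 4 + \left(-2 + c\right) = 2 + c$)
$l{\left(V,O \right)} = - \frac{V}{2} - \frac{O \left(2 + \left(-4 + O\right) \left(O + V\right)\right)}{2}$ ($l{\left(V,O \right)} = - \frac{\left(2 + \left(V + O\right) \left(O - 4\right)\right) O + V}{2} = - \frac{\left(2 + \left(O + V\right) \left(-4 + O\right)\right) O + V}{2} = - \frac{\left(2 + \left(-4 + O\right) \left(O + V\right)\right) O + V}{2} = - \frac{O \left(2 + \left(-4 + O\right) \left(O + V\right)\right) + V}{2} = - \frac{V + O \left(2 + \left(-4 + O\right) \left(O + V\right)\right)}{2} = - \frac{V}{2} - \frac{O \left(2 + \left(-4 + O\right) \left(O + V\right)\right)}{2}$)
$J l{\left(2,k{\left(3 \right)} \right)} = 780 \left(\left(- \frac{1}{2}\right) 2 - \frac{3^{2} \left(2 + \left(3^{2}\right)^{2} - 4 \cdot 3^{2} - 8 + 3^{2} \cdot 2\right)}{2}\right) = 780 \left(-1 - \frac{9 \left(2 + 9^{2} - 36 - 8 + 9 \cdot 2\right)}{2}\right) = 780 \left(-1 - \frac{9 \left(2 + 81 - 36 - 8 + 18\right)}{2}\right) = 780 \left(-1 - \frac{9}{2} \cdot 57\right) = 780 \left(-1 - \frac{513}{2}\right) = 780 \left(- \frac{515}{2}\right) = -200850$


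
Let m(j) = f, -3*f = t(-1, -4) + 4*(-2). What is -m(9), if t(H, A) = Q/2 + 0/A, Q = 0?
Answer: -8/3 ≈ -2.6667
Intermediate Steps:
t(H, A) = 0 (t(H, A) = 0/2 + 0/A = 0*(½) + 0 = 0 + 0 = 0)
f = 8/3 (f = -(0 + 4*(-2))/3 = -(0 - 8)/3 = -⅓*(-8) = 8/3 ≈ 2.6667)
m(j) = 8/3
-m(9) = -1*8/3 = -8/3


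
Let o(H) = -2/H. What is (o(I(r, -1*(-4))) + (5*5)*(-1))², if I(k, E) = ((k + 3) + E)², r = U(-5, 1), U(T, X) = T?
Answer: 2601/4 ≈ 650.25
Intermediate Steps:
r = -5
I(k, E) = (3 + E + k)² (I(k, E) = ((3 + k) + E)² = (3 + E + k)²)
(o(I(r, -1*(-4))) + (5*5)*(-1))² = (-2/(3 - 1*(-4) - 5)² + (5*5)*(-1))² = (-2/(3 + 4 - 5)² + 25*(-1))² = (-2/(2²) - 25)² = (-2/4 - 25)² = (-2*¼ - 25)² = (-½ - 25)² = (-51/2)² = 2601/4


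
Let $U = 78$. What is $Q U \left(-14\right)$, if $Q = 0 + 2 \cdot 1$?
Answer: $-2184$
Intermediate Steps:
$Q = 2$ ($Q = 0 + 2 = 2$)
$Q U \left(-14\right) = 2 \cdot 78 \left(-14\right) = 156 \left(-14\right) = -2184$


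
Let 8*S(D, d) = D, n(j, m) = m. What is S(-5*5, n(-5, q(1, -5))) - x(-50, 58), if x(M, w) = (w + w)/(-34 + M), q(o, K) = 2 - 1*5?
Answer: -293/168 ≈ -1.7440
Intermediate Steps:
q(o, K) = -3 (q(o, K) = 2 - 5 = -3)
x(M, w) = 2*w/(-34 + M) (x(M, w) = (2*w)/(-34 + M) = 2*w/(-34 + M))
S(D, d) = D/8
S(-5*5, n(-5, q(1, -5))) - x(-50, 58) = (-5*5)/8 - 2*58/(-34 - 50) = (⅛)*(-25) - 2*58/(-84) = -25/8 - 2*58*(-1)/84 = -25/8 - 1*(-29/21) = -25/8 + 29/21 = -293/168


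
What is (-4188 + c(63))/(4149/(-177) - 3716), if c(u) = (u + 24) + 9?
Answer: 708/647 ≈ 1.0943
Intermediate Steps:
c(u) = 33 + u (c(u) = (24 + u) + 9 = 33 + u)
(-4188 + c(63))/(4149/(-177) - 3716) = (-4188 + (33 + 63))/(4149/(-177) - 3716) = (-4188 + 96)/(4149*(-1/177) - 3716) = -4092/(-1383/59 - 3716) = -4092/(-220627/59) = -4092*(-59/220627) = 708/647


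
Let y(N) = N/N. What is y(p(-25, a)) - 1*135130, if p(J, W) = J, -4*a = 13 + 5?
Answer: -135129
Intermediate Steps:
a = -9/2 (a = -(13 + 5)/4 = -1/4*18 = -9/2 ≈ -4.5000)
y(N) = 1
y(p(-25, a)) - 1*135130 = 1 - 1*135130 = 1 - 135130 = -135129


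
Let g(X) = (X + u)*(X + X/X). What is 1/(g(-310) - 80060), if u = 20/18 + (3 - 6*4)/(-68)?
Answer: 204/3119413 ≈ 6.5397e-5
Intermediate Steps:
u = 869/612 (u = 20*(1/18) + (3 - 24)*(-1/68) = 10/9 - 21*(-1/68) = 10/9 + 21/68 = 869/612 ≈ 1.4199)
g(X) = (1 + X)*(869/612 + X) (g(X) = (X + 869/612)*(X + X/X) = (869/612 + X)*(X + 1) = (869/612 + X)*(1 + X) = (1 + X)*(869/612 + X))
1/(g(-310) - 80060) = 1/((869/612 + (-310)² + (1481/612)*(-310)) - 80060) = 1/((869/612 + 96100 - 229555/306) - 80060) = 1/(19451653/204 - 80060) = 1/(3119413/204) = 204/3119413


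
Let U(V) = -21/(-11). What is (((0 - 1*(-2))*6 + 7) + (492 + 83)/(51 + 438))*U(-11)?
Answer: 69062/1793 ≈ 38.518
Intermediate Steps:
U(V) = 21/11 (U(V) = -21*(-1/11) = 21/11)
(((0 - 1*(-2))*6 + 7) + (492 + 83)/(51 + 438))*U(-11) = (((0 - 1*(-2))*6 + 7) + (492 + 83)/(51 + 438))*(21/11) = (((0 + 2)*6 + 7) + 575/489)*(21/11) = ((2*6 + 7) + 575*(1/489))*(21/11) = ((12 + 7) + 575/489)*(21/11) = (19 + 575/489)*(21/11) = (9866/489)*(21/11) = 69062/1793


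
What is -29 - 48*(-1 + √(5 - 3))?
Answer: 19 - 48*√2 ≈ -48.882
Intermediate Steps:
-29 - 48*(-1 + √(5 - 3)) = -29 - 48*(-1 + √2) = -29 + (48 - 48*√2) = 19 - 48*√2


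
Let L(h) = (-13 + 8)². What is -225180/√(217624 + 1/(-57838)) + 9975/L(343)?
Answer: 399 - 825660*√6016555843458/4195645637 ≈ -83.699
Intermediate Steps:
L(h) = 25 (L(h) = (-5)² = 25)
-225180/√(217624 + 1/(-57838)) + 9975/L(343) = -225180/√(217624 + 1/(-57838)) + 9975/25 = -225180/√(217624 - 1/57838) + 9975*(1/25) = -225180*11*√6016555843458/12586936911 + 399 = -825660*√6016555843458/4195645637 + 399 = 399 - 825660*√6016555843458/4195645637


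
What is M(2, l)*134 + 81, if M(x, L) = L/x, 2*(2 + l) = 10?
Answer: 282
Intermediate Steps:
l = 3 (l = -2 + (1/2)*10 = -2 + 5 = 3)
M(2, l)*134 + 81 = (3/2)*134 + 81 = 201 + 81 = 282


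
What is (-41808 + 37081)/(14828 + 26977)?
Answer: -4727/41805 ≈ -0.11307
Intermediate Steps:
(-41808 + 37081)/(14828 + 26977) = -4727/41805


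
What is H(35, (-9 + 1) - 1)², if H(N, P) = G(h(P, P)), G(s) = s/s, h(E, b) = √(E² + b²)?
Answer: 1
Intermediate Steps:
G(s) = 1
H(N, P) = 1
H(35, (-9 + 1) - 1)² = 1² = 1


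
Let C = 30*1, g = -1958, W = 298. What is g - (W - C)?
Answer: -2226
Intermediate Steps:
C = 30
g - (W - C) = -1958 - (298 - 1*30) = -1958 - (298 - 30) = -1958 - 1*268 = -1958 - 268 = -2226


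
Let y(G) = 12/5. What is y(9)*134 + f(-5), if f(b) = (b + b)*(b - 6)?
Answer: 2158/5 ≈ 431.60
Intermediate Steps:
y(G) = 12/5 (y(G) = 12*(⅕) = 12/5)
f(b) = 2*b*(-6 + b) (f(b) = (2*b)*(-6 + b) = 2*b*(-6 + b))
y(9)*134 + f(-5) = (12/5)*134 + 2*(-5)*(-6 - 5) = 1608/5 + 2*(-5)*(-11) = 1608/5 + 110 = 2158/5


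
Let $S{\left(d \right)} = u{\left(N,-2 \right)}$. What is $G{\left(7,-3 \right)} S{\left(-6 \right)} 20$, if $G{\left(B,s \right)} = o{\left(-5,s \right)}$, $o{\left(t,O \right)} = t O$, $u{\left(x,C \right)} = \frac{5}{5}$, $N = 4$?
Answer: $300$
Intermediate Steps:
$u{\left(x,C \right)} = 1$ ($u{\left(x,C \right)} = 5 \cdot \frac{1}{5} = 1$)
$o{\left(t,O \right)} = O t$
$G{\left(B,s \right)} = - 5 s$ ($G{\left(B,s \right)} = s \left(-5\right) = - 5 s$)
$S{\left(d \right)} = 1$
$G{\left(7,-3 \right)} S{\left(-6 \right)} 20 = \left(-5\right) \left(-3\right) 1 \cdot 20 = 15 \cdot 1 \cdot 20 = 15 \cdot 20 = 300$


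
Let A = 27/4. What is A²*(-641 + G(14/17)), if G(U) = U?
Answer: -7933707/272 ≈ -29168.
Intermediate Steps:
A = 27/4 (A = 27*(¼) = 27/4 ≈ 6.7500)
A²*(-641 + G(14/17)) = (27/4)²*(-641 + 14/17) = 729*(-641 + 14*(1/17))/16 = 729*(-641 + 14/17)/16 = (729/16)*(-10883/17) = -7933707/272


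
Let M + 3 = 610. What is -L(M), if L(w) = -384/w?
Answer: 384/607 ≈ 0.63262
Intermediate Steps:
M = 607 (M = -3 + 610 = 607)
-L(M) = -(-384)/607 = -1*(-384/607) = 384/607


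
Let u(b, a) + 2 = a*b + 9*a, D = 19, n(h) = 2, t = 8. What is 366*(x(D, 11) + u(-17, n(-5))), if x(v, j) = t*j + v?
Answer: 32574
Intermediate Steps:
u(b, a) = -2 + 9*a + a*b (u(b, a) = -2 + (a*b + 9*a) = -2 + (9*a + a*b) = -2 + 9*a + a*b)
x(v, j) = v + 8*j (x(v, j) = 8*j + v = v + 8*j)
366*(x(D, 11) + u(-17, n(-5))) = 366*((19 + 8*11) + (-2 + 9*2 + 2*(-17))) = 366*((19 + 88) + (-2 + 18 - 34)) = 366*(107 - 18) = 366*89 = 32574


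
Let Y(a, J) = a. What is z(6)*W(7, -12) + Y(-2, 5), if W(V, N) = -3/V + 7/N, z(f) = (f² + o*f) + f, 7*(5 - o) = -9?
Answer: -8101/98 ≈ -82.663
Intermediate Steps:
o = 44/7 (o = 5 - ⅐*(-9) = 5 + 9/7 = 44/7 ≈ 6.2857)
z(f) = f² + 51*f/7 (z(f) = (f² + 44*f/7) + f = f² + 51*f/7)
z(6)*W(7, -12) + Y(-2, 5) = ((⅐)*6*(51 + 7*6))*(-3/7 + 7/(-12)) - 2 = ((⅐)*6*(51 + 42))*(-3*⅐ + 7*(-1/12)) - 2 = ((⅐)*6*93)*(-3/7 - 7/12) - 2 = (558/7)*(-85/84) - 2 = -7905/98 - 2 = -8101/98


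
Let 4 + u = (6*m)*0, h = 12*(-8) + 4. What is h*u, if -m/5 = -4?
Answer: 368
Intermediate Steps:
m = 20 (m = -5*(-4) = 20)
h = -92 (h = -96 + 4 = -92)
u = -4 (u = -4 + (6*20)*0 = -4 + 120*0 = -4 + 0 = -4)
h*u = -92*(-4) = 368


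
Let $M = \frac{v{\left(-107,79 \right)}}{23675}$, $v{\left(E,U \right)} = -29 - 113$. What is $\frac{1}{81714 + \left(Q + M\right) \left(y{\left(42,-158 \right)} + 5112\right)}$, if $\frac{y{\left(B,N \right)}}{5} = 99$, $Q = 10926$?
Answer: $\frac{23675}{1452313574106} \approx 1.6302 \cdot 10^{-8}$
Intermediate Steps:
$y{\left(B,N \right)} = 495$ ($y{\left(B,N \right)} = 5 \cdot 99 = 495$)
$v{\left(E,U \right)} = -142$ ($v{\left(E,U \right)} = -29 - 113 = -142$)
$M = - \frac{142}{23675} \approx -0.0059979$
$\frac{1}{81714 + \left(Q + M\right) \left(y{\left(42,-158 \right)} + 5112\right)} = \frac{1}{81714 + \left(10926 - \frac{142}{23675}\right) \left(495 + 5112\right)} = \frac{1}{81714 + \frac{258672908}{23675} \cdot 5607} = \frac{1}{81714 + \frac{1450378995156}{23675}} = \frac{1}{\frac{1452313574106}{23675}} = \frac{23675}{1452313574106}$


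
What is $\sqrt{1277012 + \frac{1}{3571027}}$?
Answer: $\frac{5 \sqrt{651390225350340831}}{3571027} \approx 1130.0$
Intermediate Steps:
$\sqrt{1277012 + \frac{1}{3571027}} = \sqrt{\frac{4560244331325}{3571027}} = \frac{5 \sqrt{651390225350340831}}{3571027}$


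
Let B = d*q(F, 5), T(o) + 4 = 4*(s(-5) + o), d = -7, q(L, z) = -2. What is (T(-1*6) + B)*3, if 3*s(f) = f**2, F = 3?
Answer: 58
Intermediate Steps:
s(f) = f**2/3
T(o) = 88/3 + 4*o (T(o) = -4 + 4*((1/3)*(-5)**2 + o) = -4 + 4*((1/3)*25 + o) = -4 + 4*(25/3 + o) = -4 + (100/3 + 4*o) = 88/3 + 4*o)
B = 14 (B = -7*(-2) = 14)
(T(-1*6) + B)*3 = ((88/3 + 4*(-1*6)) + 14)*3 = ((88/3 + 4*(-6)) + 14)*3 = ((88/3 - 24) + 14)*3 = (16/3 + 14)*3 = (58/3)*3 = 58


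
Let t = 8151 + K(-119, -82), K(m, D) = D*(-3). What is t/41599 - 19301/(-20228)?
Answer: 972756815/841464572 ≈ 1.1560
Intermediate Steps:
K(m, D) = -3*D
t = 8397 (t = 8151 - 3*(-82) = 8151 + 246 = 8397)
t/41599 - 19301/(-20228) = 8397/41599 - 19301/(-20228) = 8397*(1/41599) - 19301*(-1/20228) = 8397/41599 + 19301/20228 = 972756815/841464572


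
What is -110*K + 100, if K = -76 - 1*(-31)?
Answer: 5050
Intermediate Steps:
K = -45 (K = -76 + 31 = -45)
-110*K + 100 = -110*(-45) + 100 = 4950 + 100 = 5050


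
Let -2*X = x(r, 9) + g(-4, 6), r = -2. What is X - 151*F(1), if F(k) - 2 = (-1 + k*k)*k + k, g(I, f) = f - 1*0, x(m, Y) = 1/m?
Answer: -1823/4 ≈ -455.75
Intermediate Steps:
g(I, f) = f (g(I, f) = f + 0 = f)
X = -11/4 (X = -(1/(-2) + 6)/2 = -(-½ + 6)/2 = -½*11/2 = -11/4 ≈ -2.7500)
F(k) = 2 + k + k*(-1 + k²) (F(k) = 2 + ((-1 + k*k)*k + k) = 2 + ((-1 + k²)*k + k) = 2 + (k*(-1 + k²) + k) = 2 + (k + k*(-1 + k²)) = 2 + k + k*(-1 + k²))
X - 151*F(1) = -11/4 - 151*(2 + 1³) = -11/4 - 151*(2 + 1) = -11/4 - 151*3 = -11/4 - 453 = -1823/4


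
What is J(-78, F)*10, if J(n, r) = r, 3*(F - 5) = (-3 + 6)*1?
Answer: 60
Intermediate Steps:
F = 6 (F = 5 + ((-3 + 6)*1)/3 = 5 + (3*1)/3 = 5 + (⅓)*3 = 5 + 1 = 6)
J(-78, F)*10 = 6*10 = 60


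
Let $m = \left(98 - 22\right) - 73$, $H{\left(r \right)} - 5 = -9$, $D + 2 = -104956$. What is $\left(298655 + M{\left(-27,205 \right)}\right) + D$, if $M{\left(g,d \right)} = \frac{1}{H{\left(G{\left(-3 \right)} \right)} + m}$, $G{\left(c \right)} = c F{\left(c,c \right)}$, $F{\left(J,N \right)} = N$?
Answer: $193696$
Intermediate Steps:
$D = -104958$ ($D = -2 - 104956 = -104958$)
$G{\left(c \right)} = c^{2}$ ($G{\left(c \right)} = c c = c^{2}$)
$H{\left(r \right)} = -4$ ($H{\left(r \right)} = 5 - 9 = -4$)
$m = 3$ ($m = 76 - 73 = 3$)
$M{\left(g,d \right)} = -1$ ($M{\left(g,d \right)} = \frac{1}{-4 + 3} = \frac{1}{-1} = -1$)
$\left(298655 + M{\left(-27,205 \right)}\right) + D = \left(298655 - 1\right) - 104958 = 298654 - 104958 = 193696$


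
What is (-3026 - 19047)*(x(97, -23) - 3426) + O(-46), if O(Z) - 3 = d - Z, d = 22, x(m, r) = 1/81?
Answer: 6125373616/81 ≈ 7.5622e+7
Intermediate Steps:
x(m, r) = 1/81
O(Z) = 25 - Z (O(Z) = 3 + (22 - Z) = 25 - Z)
(-3026 - 19047)*(x(97, -23) - 3426) + O(-46) = (-3026 - 19047)*(1/81 - 3426) + (25 - 1*(-46)) = -22073*(-277505/81) + (25 + 46) = 6125367865/81 + 71 = 6125373616/81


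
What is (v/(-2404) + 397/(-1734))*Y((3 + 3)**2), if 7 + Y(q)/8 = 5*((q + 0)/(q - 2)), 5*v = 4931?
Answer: 386346526/44290695 ≈ 8.7230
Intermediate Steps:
v = 4931/5 (v = (1/5)*4931 = 4931/5 ≈ 986.20)
Y(q) = -56 + 40*q/(-2 + q) (Y(q) = -56 + 8*(5*((q + 0)/(q - 2))) = -56 + 8*(5*(q/(-2 + q))) = -56 + 8*(5*q/(-2 + q)) = -56 + 40*q/(-2 + q))
(v/(-2404) + 397/(-1734))*Y((3 + 3)**2) = ((4931/5)/(-2404) + 397/(-1734))*(16*(7 - (3 + 3)**2)/(-2 + (3 + 3)**2)) = ((4931/5)*(-1/2404) + 397*(-1/1734))*(16*(7 - 1*6**2)/(-2 + 6**2)) = (-4931/12020 - 397/1734)*(16*(7 - 1*36)/(-2 + 36)) = -26644588*(7 - 36)/(2605335*34) = -26644588*(-29)/(2605335*34) = -6661147/10421340*(-232/17) = 386346526/44290695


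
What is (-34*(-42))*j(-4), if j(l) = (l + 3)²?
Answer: 1428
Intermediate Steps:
j(l) = (3 + l)²
(-34*(-42))*j(-4) = (-34*(-42))*(3 - 4)² = 1428*(-1)² = 1428*1 = 1428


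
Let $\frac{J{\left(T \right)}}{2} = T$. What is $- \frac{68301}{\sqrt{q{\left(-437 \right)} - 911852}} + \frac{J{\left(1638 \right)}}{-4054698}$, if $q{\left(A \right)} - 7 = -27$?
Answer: $- \frac{182}{225261} + \frac{68301 i \sqrt{3562}}{56992} \approx -0.00080795 + 71.525 i$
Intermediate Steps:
$q{\left(A \right)} = -20$ ($q{\left(A \right)} = 7 - 27 = -20$)
$J{\left(T \right)} = 2 T$
$- \frac{68301}{\sqrt{q{\left(-437 \right)} - 911852}} + \frac{J{\left(1638 \right)}}{-4054698} = - \frac{68301}{\sqrt{-20 - 911852}} + \frac{2 \cdot 1638}{-4054698} = - \frac{68301}{\sqrt{-911872}} + 3276 \left(- \frac{1}{4054698}\right) = - \frac{68301}{16 i \sqrt{3562}} - \frac{182}{225261} = - 68301 \left(- \frac{i \sqrt{3562}}{56992}\right) - \frac{182}{225261} = \frac{68301 i \sqrt{3562}}{56992} - \frac{182}{225261} = - \frac{182}{225261} + \frac{68301 i \sqrt{3562}}{56992}$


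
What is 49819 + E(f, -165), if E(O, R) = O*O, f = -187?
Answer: 84788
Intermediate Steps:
E(O, R) = O**2
49819 + E(f, -165) = 49819 + (-187)**2 = 49819 + 34969 = 84788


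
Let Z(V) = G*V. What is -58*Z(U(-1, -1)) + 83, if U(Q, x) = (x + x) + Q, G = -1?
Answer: -91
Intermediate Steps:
U(Q, x) = Q + 2*x (U(Q, x) = 2*x + Q = Q + 2*x)
Z(V) = -V
-58*Z(U(-1, -1)) + 83 = -(-58)*(-1 + 2*(-1)) + 83 = -(-58)*(-1 - 2) + 83 = -(-58)*(-3) + 83 = -58*3 + 83 = -174 + 83 = -91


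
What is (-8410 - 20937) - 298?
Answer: -29645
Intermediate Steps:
(-8410 - 20937) - 298 = -29347 - 298 = -29645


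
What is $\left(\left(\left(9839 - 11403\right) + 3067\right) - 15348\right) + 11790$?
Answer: $-2055$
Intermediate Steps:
$\left(\left(\left(9839 - 11403\right) + 3067\right) - 15348\right) + 11790 = \left(\left(-1564 + 3067\right) - 15348\right) + 11790 = \left(1503 - 15348\right) + 11790 = -13845 + 11790 = -2055$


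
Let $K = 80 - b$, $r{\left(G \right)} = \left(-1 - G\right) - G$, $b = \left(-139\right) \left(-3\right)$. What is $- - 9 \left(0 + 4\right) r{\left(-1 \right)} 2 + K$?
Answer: $-265$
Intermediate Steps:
$b = 417$
$r{\left(G \right)} = -1 - 2 G$
$K = -337$ ($K = 80 - 417 = -337$)
$- - 9 \left(0 + 4\right) r{\left(-1 \right)} 2 + K = - - 9 \left(0 + 4\right) \left(-1 - -2\right) 2 - 337 = - - 9 \cdot 4 \left(-1 + 2\right) 2 - 337 = - - 9 \cdot 4 \cdot 1 \cdot 2 - 337 = - \left(-9\right) 4 \cdot 2 - 337 = - \left(-36\right) 2 - 337 = \left(-1\right) \left(-72\right) - 337 = 72 - 337 = -265$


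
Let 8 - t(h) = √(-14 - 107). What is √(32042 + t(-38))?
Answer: √(32050 - 11*I) ≈ 179.03 - 0.031*I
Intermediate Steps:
t(h) = 8 - 11*I (t(h) = 8 - √(-14 - 107) = 8 - √(-121) = 8 - 11*I)
√(32042 + t(-38)) = √(32042 + (8 - 11*I)) = √(32050 - 11*I)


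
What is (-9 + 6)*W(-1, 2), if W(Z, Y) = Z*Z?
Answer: -3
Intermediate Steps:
W(Z, Y) = Z**2
(-9 + 6)*W(-1, 2) = (-9 + 6)*(-1)**2 = -3*1 = -3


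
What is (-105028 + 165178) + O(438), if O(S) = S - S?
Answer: 60150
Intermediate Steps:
O(S) = 0
(-105028 + 165178) + O(438) = (-105028 + 165178) + 0 = 60150 + 0 = 60150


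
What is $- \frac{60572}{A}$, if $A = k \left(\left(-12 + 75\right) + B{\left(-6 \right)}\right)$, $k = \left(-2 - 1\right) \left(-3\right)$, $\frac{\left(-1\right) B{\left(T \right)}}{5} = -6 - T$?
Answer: $- \frac{60572}{567} \approx -106.83$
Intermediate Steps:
$B{\left(T \right)} = 30 + 5 T$ ($B{\left(T \right)} = - 5 \left(-6 - T\right) = 30 + 5 T$)
$k = 9$ ($k = \left(-3\right) \left(-3\right) = 9$)
$A = 567$ ($A = 9 \left(\left(-12 + 75\right) + \left(30 + 5 \left(-6\right)\right)\right) = 9 \left(63 + \left(30 - 30\right)\right) = 9 \left(63 + 0\right) = 9 \cdot 63 = 567$)
$- \frac{60572}{A} = - \frac{60572}{567}$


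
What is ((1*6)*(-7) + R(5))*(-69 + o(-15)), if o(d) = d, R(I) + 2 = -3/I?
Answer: 18732/5 ≈ 3746.4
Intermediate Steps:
R(I) = -2 - 3/I
((1*6)*(-7) + R(5))*(-69 + o(-15)) = ((1*6)*(-7) + (-2 - 3/5))*(-69 - 15) = (6*(-7) + (-2 - 3*⅕))*(-84) = (-42 + (-2 - ⅗))*(-84) = (-42 - 13/5)*(-84) = -223/5*(-84) = 18732/5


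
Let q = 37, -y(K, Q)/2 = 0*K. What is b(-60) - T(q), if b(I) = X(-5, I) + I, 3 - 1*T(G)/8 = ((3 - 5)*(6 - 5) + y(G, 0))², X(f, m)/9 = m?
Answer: -592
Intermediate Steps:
X(f, m) = 9*m
y(K, Q) = 0 (y(K, Q) = -0*K = -2*0 = 0)
T(G) = -8 (T(G) = 24 - 8*((3 - 5)*(6 - 5) + 0)² = 24 - 8*(-2*1 + 0)² = 24 - 8*(-2 + 0)² = 24 - 8*(-2)² = 24 - 8*4 = 24 - 32 = -8)
b(I) = 10*I (b(I) = 9*I + I = 10*I)
b(-60) - T(q) = 10*(-60) - 1*(-8) = -600 + 8 = -592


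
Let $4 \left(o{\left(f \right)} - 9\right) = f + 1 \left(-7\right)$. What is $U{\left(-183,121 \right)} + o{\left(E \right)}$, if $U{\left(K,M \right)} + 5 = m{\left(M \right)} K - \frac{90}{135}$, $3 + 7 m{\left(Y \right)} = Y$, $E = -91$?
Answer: $- \frac{130453}{42} \approx -3106.0$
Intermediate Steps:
$m{\left(Y \right)} = - \frac{3}{7} + \frac{Y}{7}$
$o{\left(f \right)} = \frac{29}{4} + \frac{f}{4}$ ($o{\left(f \right)} = 9 + \frac{f + 1 \left(-7\right)}{4} = 9 + \frac{f - 7}{4} = 9 + \frac{-7 + f}{4} = 9 + \left(- \frac{7}{4} + \frac{f}{4}\right) = \frac{29}{4} + \frac{f}{4}$)
$U{\left(K,M \right)} = - \frac{17}{3} + K \left(- \frac{3}{7} + \frac{M}{7}\right)$ ($U{\left(K,M \right)} = -5 + \left(\left(- \frac{3}{7} + \frac{M}{7}\right) K - \frac{90}{135}\right) = -5 + \left(K \left(- \frac{3}{7} + \frac{M}{7}\right) - \frac{2}{3}\right) = -5 + \left(- \frac{2}{3} + K \left(- \frac{3}{7} + \frac{M}{7}\right)\right) = - \frac{17}{3} + K \left(- \frac{3}{7} + \frac{M}{7}\right)$)
$U{\left(-183,121 \right)} + o{\left(E \right)} = \left(- \frac{17}{3} + \frac{1}{7} \left(-183\right) \left(-3 + 121\right)\right) + \left(\frac{29}{4} + \frac{1}{4} \left(-91\right)\right) = \left(- \frac{17}{3} + \frac{1}{7} \left(-183\right) 118\right) + \left(\frac{29}{4} - \frac{91}{4}\right) = \left(- \frac{17}{3} - \frac{21594}{7}\right) - \frac{31}{2} = - \frac{64901}{21} - \frac{31}{2} = - \frac{130453}{42}$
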